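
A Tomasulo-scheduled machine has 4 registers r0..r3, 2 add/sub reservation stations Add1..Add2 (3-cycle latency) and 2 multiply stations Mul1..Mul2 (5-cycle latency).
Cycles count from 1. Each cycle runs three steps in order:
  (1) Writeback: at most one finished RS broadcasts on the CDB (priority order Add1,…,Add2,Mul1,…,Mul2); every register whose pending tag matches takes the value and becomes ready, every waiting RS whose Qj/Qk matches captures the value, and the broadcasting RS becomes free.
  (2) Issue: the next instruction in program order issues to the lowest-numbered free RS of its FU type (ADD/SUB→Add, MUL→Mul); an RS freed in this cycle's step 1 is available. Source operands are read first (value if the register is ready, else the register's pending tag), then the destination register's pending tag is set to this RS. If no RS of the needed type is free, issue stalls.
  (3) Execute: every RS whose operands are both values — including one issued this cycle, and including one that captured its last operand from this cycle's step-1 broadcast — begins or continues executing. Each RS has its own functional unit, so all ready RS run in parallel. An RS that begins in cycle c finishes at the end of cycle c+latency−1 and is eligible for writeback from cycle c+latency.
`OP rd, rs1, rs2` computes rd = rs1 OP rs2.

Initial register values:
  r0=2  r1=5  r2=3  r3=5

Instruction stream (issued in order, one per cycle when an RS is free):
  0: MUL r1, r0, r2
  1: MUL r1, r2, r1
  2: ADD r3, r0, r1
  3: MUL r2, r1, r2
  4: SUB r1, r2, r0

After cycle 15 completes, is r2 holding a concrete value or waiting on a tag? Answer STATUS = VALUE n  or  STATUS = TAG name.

STATUS = TAG Mul1

c1: issue MUL r1<-Mul1 | r0:2,r1:Mul1,r2:3,r3:5
c2: issue MUL r1<-Mul2 | r0:2,r1:Mul2,r2:3,r3:5
c3: issue ADD r3<-Add1 | r0:2,r1:Mul2,r2:3,r3:Add1
c4: stall | r0:2,r1:Mul2,r2:3,r3:Add1
c5: stall | r0:2,r1:Mul2,r2:3,r3:Add1
c6: CDB Mul1=6; issue MUL r2<-Mul1 | r0:2,r1:Mul2,r2:Mul1,r3:Add1
c7: issue SUB r1<-Add2 | r0:2,r1:Add2,r2:Mul1,r3:Add1
c8: - | r0:2,r1:Add2,r2:Mul1,r3:Add1
c9: - | r0:2,r1:Add2,r2:Mul1,r3:Add1
c10: - | r0:2,r1:Add2,r2:Mul1,r3:Add1
c11: CDB Mul2=18 | r0:2,r1:Add2,r2:Mul1,r3:Add1
c12: - | r0:2,r1:Add2,r2:Mul1,r3:Add1
c13: - | r0:2,r1:Add2,r2:Mul1,r3:Add1
c14: CDB Add1=20 | r0:2,r1:Add2,r2:Mul1,r3:20
c15: - | r0:2,r1:Add2,r2:Mul1,r3:20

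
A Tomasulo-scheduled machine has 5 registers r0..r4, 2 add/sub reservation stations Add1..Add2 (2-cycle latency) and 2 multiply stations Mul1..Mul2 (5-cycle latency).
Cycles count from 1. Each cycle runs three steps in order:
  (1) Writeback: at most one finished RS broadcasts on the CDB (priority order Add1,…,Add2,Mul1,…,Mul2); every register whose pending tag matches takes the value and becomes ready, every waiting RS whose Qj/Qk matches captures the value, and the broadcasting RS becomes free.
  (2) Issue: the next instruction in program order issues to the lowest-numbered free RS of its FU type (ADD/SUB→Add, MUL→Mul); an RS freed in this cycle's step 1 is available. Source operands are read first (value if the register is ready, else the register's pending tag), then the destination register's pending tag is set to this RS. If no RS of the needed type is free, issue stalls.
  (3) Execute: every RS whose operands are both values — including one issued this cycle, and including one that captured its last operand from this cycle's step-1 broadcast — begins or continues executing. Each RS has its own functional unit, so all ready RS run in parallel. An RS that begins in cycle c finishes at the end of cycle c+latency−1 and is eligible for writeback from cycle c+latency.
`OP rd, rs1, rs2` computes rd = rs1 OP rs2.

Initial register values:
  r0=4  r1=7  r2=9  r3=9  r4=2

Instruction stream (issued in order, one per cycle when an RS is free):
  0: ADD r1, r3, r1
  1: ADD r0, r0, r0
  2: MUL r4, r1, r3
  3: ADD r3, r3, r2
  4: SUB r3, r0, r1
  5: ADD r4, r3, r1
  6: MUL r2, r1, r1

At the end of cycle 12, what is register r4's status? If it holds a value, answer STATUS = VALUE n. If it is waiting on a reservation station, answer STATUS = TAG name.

STATUS = VALUE 8

c1: issue ADD r1<-Add1 | r0:4,r1:Add1,r2:9,r3:9,r4:2
c2: issue ADD r0<-Add2 | r0:Add2,r1:Add1,r2:9,r3:9,r4:2
c3: CDB Add1=16; issue MUL r4<-Mul1 | r0:Add2,r1:16,r2:9,r3:9,r4:Mul1
c4: CDB Add2=8; issue ADD r3<-Add1 | r0:8,r1:16,r2:9,r3:Add1,r4:Mul1
c5: issue SUB r3<-Add2 | r0:8,r1:16,r2:9,r3:Add2,r4:Mul1
c6: CDB Add1=18; issue ADD r4<-Add1 | r0:8,r1:16,r2:9,r3:Add2,r4:Add1
c7: CDB Add2=-8; issue MUL r2<-Mul2 | r0:8,r1:16,r2:Mul2,r3:-8,r4:Add1
c8: CDB Mul1=144 | r0:8,r1:16,r2:Mul2,r3:-8,r4:Add1
c9: CDB Add1=8 | r0:8,r1:16,r2:Mul2,r3:-8,r4:8
c10: - | r0:8,r1:16,r2:Mul2,r3:-8,r4:8
c11: - | r0:8,r1:16,r2:Mul2,r3:-8,r4:8
c12: CDB Mul2=256 | r0:8,r1:16,r2:256,r3:-8,r4:8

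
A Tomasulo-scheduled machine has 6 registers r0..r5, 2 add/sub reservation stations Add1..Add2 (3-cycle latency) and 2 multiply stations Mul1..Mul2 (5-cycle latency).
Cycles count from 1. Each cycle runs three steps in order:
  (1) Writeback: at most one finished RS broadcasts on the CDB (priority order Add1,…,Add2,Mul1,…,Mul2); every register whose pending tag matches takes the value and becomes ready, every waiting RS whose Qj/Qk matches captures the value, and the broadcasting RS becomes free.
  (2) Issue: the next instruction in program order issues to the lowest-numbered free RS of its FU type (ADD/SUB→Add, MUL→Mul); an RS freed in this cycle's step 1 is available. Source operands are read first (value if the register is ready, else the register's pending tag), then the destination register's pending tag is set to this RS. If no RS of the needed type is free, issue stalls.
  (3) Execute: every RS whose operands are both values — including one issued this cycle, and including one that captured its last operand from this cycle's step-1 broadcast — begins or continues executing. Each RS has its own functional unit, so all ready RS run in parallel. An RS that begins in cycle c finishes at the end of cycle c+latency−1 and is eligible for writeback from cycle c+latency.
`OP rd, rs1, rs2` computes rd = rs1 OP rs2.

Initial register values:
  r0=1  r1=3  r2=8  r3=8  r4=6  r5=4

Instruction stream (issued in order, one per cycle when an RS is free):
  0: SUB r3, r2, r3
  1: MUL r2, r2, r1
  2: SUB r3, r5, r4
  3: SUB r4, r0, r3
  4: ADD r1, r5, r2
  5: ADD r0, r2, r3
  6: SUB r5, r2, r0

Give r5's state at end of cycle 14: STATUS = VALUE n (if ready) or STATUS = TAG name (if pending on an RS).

c1: issue SUB r3<-Add1 | r0:1,r1:3,r2:8,r3:Add1,r4:6,r5:4
c2: issue MUL r2<-Mul1 | r0:1,r1:3,r2:Mul1,r3:Add1,r4:6,r5:4
c3: issue SUB r3<-Add2 | r0:1,r1:3,r2:Mul1,r3:Add2,r4:6,r5:4
c4: CDB Add1=0; issue SUB r4<-Add1 | r0:1,r1:3,r2:Mul1,r3:Add2,r4:Add1,r5:4
c5: stall | r0:1,r1:3,r2:Mul1,r3:Add2,r4:Add1,r5:4
c6: CDB Add2=-2; issue ADD r1<-Add2 | r0:1,r1:Add2,r2:Mul1,r3:-2,r4:Add1,r5:4
c7: CDB Mul1=24; stall | r0:1,r1:Add2,r2:24,r3:-2,r4:Add1,r5:4
c8: stall | r0:1,r1:Add2,r2:24,r3:-2,r4:Add1,r5:4
c9: CDB Add1=3; issue ADD r0<-Add1 | r0:Add1,r1:Add2,r2:24,r3:-2,r4:3,r5:4
c10: CDB Add2=28; issue SUB r5<-Add2 | r0:Add1,r1:28,r2:24,r3:-2,r4:3,r5:Add2
c11: - | r0:Add1,r1:28,r2:24,r3:-2,r4:3,r5:Add2
c12: CDB Add1=22 | r0:22,r1:28,r2:24,r3:-2,r4:3,r5:Add2
c13: - | r0:22,r1:28,r2:24,r3:-2,r4:3,r5:Add2
c14: - | r0:22,r1:28,r2:24,r3:-2,r4:3,r5:Add2

STATUS = TAG Add2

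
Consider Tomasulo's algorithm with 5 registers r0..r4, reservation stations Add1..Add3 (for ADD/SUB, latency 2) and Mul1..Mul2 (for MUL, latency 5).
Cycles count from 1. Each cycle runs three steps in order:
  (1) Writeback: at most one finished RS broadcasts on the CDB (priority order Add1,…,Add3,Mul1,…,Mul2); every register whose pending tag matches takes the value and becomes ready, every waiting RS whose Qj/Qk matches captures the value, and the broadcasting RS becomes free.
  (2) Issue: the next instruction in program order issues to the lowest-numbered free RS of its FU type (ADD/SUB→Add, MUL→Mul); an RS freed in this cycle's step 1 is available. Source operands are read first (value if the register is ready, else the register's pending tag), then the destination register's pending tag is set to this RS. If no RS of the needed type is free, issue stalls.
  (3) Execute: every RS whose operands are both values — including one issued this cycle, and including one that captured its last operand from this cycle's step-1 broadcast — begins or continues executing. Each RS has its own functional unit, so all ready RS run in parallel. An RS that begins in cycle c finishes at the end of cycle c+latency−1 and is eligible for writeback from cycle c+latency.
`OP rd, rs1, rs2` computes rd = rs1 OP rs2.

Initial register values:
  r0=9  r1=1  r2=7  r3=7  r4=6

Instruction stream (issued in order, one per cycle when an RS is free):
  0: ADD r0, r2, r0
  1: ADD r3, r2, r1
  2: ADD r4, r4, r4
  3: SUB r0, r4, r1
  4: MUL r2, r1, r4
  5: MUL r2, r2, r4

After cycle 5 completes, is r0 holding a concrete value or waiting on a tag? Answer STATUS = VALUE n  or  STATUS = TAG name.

STATUS = TAG Add2

cycle 1: issue ADD r0<-Add1 // r0:Add1,r1:1,r2:7,r3:7,r4:6
cycle 2: issue ADD r3<-Add2 // r0:Add1,r1:1,r2:7,r3:Add2,r4:6
cycle 3: CDB Add1=16; issue ADD r4<-Add1 // r0:16,r1:1,r2:7,r3:Add2,r4:Add1
cycle 4: CDB Add2=8; issue SUB r0<-Add2 // r0:Add2,r1:1,r2:7,r3:8,r4:Add1
cycle 5: CDB Add1=12; issue MUL r2<-Mul1 // r0:Add2,r1:1,r2:Mul1,r3:8,r4:12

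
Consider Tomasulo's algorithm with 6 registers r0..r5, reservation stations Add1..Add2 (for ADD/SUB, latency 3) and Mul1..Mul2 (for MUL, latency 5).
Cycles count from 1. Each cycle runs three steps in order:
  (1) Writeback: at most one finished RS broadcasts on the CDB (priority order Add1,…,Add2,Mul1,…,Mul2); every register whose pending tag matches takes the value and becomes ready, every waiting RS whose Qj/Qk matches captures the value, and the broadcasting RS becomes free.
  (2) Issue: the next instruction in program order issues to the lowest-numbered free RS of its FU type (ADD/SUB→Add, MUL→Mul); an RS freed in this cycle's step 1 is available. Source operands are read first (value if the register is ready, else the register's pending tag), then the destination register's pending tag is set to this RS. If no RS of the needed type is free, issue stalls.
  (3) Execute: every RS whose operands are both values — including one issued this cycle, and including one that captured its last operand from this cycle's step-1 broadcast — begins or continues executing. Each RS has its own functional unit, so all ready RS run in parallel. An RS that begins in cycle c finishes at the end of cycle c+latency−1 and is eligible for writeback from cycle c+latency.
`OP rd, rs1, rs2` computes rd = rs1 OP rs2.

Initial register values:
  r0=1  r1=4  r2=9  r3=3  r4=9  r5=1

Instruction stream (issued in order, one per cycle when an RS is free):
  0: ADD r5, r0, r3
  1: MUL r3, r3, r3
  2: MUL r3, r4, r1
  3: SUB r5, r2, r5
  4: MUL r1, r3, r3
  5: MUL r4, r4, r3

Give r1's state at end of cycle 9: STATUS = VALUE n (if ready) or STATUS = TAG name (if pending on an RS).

c1: issue ADD r5<-Add1 | r0:1,r1:4,r2:9,r3:3,r4:9,r5:Add1
c2: issue MUL r3<-Mul1 | r0:1,r1:4,r2:9,r3:Mul1,r4:9,r5:Add1
c3: issue MUL r3<-Mul2 | r0:1,r1:4,r2:9,r3:Mul2,r4:9,r5:Add1
c4: CDB Add1=4; issue SUB r5<-Add1 | r0:1,r1:4,r2:9,r3:Mul2,r4:9,r5:Add1
c5: stall | r0:1,r1:4,r2:9,r3:Mul2,r4:9,r5:Add1
c6: stall | r0:1,r1:4,r2:9,r3:Mul2,r4:9,r5:Add1
c7: CDB Add1=5; stall | r0:1,r1:4,r2:9,r3:Mul2,r4:9,r5:5
c8: CDB Mul1=9; issue MUL r1<-Mul1 | r0:1,r1:Mul1,r2:9,r3:Mul2,r4:9,r5:5
c9: CDB Mul2=36; issue MUL r4<-Mul2 | r0:1,r1:Mul1,r2:9,r3:36,r4:Mul2,r5:5

STATUS = TAG Mul1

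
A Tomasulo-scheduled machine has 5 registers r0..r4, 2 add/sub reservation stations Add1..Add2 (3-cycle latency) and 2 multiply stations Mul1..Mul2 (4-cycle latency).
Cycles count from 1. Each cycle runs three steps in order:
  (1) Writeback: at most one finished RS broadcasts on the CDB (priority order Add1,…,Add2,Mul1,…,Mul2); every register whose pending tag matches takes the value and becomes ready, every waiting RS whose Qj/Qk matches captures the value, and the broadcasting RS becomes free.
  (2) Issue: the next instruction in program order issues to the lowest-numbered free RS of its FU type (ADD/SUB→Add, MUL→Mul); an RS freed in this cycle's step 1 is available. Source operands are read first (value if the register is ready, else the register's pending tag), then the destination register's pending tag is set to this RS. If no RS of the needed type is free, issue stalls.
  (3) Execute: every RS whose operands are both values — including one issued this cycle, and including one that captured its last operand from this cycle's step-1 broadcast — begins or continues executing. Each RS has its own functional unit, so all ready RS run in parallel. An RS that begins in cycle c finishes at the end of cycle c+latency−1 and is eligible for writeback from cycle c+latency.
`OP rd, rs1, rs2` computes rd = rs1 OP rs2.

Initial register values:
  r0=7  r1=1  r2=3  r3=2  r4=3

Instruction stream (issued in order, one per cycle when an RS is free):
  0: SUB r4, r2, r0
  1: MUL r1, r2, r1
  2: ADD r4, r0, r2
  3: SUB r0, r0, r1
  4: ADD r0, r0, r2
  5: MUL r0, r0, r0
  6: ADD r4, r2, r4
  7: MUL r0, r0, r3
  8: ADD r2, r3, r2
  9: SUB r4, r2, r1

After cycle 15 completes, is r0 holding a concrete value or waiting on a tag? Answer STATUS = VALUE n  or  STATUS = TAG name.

  c1: issue SUB r4<-Add1  regs: r0:7,r1:1,r2:3,r3:2,r4:Add1
  c2: issue MUL r1<-Mul1  regs: r0:7,r1:Mul1,r2:3,r3:2,r4:Add1
  c3: issue ADD r4<-Add2  regs: r0:7,r1:Mul1,r2:3,r3:2,r4:Add2
  c4: CDB Add1=-4; issue SUB r0<-Add1  regs: r0:Add1,r1:Mul1,r2:3,r3:2,r4:Add2
  c5: stall  regs: r0:Add1,r1:Mul1,r2:3,r3:2,r4:Add2
  c6: CDB Add2=10; issue ADD r0<-Add2  regs: r0:Add2,r1:Mul1,r2:3,r3:2,r4:10
  c7: CDB Mul1=3; issue MUL r0<-Mul1  regs: r0:Mul1,r1:3,r2:3,r3:2,r4:10
  c8: stall  regs: r0:Mul1,r1:3,r2:3,r3:2,r4:10
  c9: stall  regs: r0:Mul1,r1:3,r2:3,r3:2,r4:10
  c10: CDB Add1=4; issue ADD r4<-Add1  regs: r0:Mul1,r1:3,r2:3,r3:2,r4:Add1
  c11: issue MUL r0<-Mul2  regs: r0:Mul2,r1:3,r2:3,r3:2,r4:Add1
  c12: stall  regs: r0:Mul2,r1:3,r2:3,r3:2,r4:Add1
  c13: CDB Add1=13; issue ADD r2<-Add1  regs: r0:Mul2,r1:3,r2:Add1,r3:2,r4:13
  c14: CDB Add2=7; issue SUB r4<-Add2  regs: r0:Mul2,r1:3,r2:Add1,r3:2,r4:Add2
  c15: -  regs: r0:Mul2,r1:3,r2:Add1,r3:2,r4:Add2

STATUS = TAG Mul2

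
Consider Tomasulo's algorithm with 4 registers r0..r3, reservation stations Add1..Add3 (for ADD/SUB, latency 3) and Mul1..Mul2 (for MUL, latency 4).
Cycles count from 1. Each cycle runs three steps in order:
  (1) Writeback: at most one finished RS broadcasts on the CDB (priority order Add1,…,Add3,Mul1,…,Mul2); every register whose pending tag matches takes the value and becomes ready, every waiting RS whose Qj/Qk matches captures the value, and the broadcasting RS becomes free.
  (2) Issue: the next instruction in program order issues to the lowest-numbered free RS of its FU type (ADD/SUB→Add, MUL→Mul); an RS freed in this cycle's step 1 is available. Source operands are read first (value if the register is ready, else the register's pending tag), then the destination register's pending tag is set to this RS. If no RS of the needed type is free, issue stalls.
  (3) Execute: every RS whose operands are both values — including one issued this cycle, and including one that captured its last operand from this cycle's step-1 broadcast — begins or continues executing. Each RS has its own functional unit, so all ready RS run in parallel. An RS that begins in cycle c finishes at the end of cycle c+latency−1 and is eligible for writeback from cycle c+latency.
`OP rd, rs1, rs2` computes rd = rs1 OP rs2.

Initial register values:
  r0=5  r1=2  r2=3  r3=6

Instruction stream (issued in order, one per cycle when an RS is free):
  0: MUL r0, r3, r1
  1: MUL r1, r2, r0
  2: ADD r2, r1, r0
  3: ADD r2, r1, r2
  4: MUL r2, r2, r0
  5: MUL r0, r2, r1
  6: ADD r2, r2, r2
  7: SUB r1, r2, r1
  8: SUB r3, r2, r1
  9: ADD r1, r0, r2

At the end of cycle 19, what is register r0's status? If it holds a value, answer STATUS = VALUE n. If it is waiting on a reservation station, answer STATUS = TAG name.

  c1: issue MUL r0<-Mul1  regs: r0:Mul1,r1:2,r2:3,r3:6
  c2: issue MUL r1<-Mul2  regs: r0:Mul1,r1:Mul2,r2:3,r3:6
  c3: issue ADD r2<-Add1  regs: r0:Mul1,r1:Mul2,r2:Add1,r3:6
  c4: issue ADD r2<-Add2  regs: r0:Mul1,r1:Mul2,r2:Add2,r3:6
  c5: CDB Mul1=12; issue MUL r2<-Mul1  regs: r0:12,r1:Mul2,r2:Mul1,r3:6
  c6: stall  regs: r0:12,r1:Mul2,r2:Mul1,r3:6
  c7: stall  regs: r0:12,r1:Mul2,r2:Mul1,r3:6
  c8: stall  regs: r0:12,r1:Mul2,r2:Mul1,r3:6
  c9: CDB Mul2=36; issue MUL r0<-Mul2  regs: r0:Mul2,r1:36,r2:Mul1,r3:6
  c10: issue ADD r2<-Add3  regs: r0:Mul2,r1:36,r2:Add3,r3:6
  c11: stall  regs: r0:Mul2,r1:36,r2:Add3,r3:6
  c12: CDB Add1=48; issue SUB r1<-Add1  regs: r0:Mul2,r1:Add1,r2:Add3,r3:6
  c13: stall  regs: r0:Mul2,r1:Add1,r2:Add3,r3:6
  c14: stall  regs: r0:Mul2,r1:Add1,r2:Add3,r3:6
  c15: CDB Add2=84; issue SUB r3<-Add2  regs: r0:Mul2,r1:Add1,r2:Add3,r3:Add2
  c16: stall  regs: r0:Mul2,r1:Add1,r2:Add3,r3:Add2
  c17: stall  regs: r0:Mul2,r1:Add1,r2:Add3,r3:Add2
  c18: stall  regs: r0:Mul2,r1:Add1,r2:Add3,r3:Add2
  c19: CDB Mul1=1008; stall  regs: r0:Mul2,r1:Add1,r2:Add3,r3:Add2

STATUS = TAG Mul2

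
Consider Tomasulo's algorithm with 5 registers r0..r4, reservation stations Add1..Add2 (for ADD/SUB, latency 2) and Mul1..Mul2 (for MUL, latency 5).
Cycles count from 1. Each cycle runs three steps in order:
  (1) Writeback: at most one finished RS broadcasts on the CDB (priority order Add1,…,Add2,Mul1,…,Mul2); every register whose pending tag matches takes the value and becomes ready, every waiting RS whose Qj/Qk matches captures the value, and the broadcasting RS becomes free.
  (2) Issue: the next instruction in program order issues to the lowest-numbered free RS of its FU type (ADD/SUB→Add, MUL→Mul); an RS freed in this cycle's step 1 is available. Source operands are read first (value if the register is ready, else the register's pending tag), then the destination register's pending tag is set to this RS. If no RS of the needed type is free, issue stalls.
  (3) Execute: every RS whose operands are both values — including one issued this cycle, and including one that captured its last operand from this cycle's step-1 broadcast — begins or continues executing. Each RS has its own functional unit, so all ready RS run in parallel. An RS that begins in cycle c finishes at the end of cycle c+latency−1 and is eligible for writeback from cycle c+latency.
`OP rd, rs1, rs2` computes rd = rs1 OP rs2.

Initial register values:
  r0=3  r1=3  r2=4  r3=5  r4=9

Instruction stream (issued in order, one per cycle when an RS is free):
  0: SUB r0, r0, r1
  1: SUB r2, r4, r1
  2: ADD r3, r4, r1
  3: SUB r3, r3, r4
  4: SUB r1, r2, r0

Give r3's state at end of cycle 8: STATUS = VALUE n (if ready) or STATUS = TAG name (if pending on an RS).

  c1: issue SUB r0<-Add1  regs: r0:Add1,r1:3,r2:4,r3:5,r4:9
  c2: issue SUB r2<-Add2  regs: r0:Add1,r1:3,r2:Add2,r3:5,r4:9
  c3: CDB Add1=0; issue ADD r3<-Add1  regs: r0:0,r1:3,r2:Add2,r3:Add1,r4:9
  c4: CDB Add2=6; issue SUB r3<-Add2  regs: r0:0,r1:3,r2:6,r3:Add2,r4:9
  c5: CDB Add1=12; issue SUB r1<-Add1  regs: r0:0,r1:Add1,r2:6,r3:Add2,r4:9
  c6: -  regs: r0:0,r1:Add1,r2:6,r3:Add2,r4:9
  c7: CDB Add1=6  regs: r0:0,r1:6,r2:6,r3:Add2,r4:9
  c8: CDB Add2=3  regs: r0:0,r1:6,r2:6,r3:3,r4:9

STATUS = VALUE 3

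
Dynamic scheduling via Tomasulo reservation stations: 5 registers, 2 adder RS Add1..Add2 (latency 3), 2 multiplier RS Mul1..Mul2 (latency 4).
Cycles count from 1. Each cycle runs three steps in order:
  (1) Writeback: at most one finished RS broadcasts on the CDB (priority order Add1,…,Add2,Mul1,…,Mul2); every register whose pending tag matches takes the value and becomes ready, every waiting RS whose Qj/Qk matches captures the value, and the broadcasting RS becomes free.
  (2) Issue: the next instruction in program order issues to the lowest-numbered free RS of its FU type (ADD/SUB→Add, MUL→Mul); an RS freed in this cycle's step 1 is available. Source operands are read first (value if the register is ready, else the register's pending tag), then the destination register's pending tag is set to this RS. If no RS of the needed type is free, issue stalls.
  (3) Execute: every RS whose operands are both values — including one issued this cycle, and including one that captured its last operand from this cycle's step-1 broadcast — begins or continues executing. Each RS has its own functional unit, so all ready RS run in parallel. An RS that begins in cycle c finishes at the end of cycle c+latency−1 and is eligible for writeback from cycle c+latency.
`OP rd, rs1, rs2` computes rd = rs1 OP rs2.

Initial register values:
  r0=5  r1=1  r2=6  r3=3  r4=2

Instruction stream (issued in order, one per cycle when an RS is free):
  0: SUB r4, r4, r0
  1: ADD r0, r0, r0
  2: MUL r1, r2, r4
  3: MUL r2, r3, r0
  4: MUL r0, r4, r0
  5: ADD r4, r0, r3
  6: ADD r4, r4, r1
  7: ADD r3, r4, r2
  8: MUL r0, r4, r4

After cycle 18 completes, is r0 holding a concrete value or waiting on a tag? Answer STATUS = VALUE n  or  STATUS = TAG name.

c1: issue SUB r4<-Add1 | r0:5,r1:1,r2:6,r3:3,r4:Add1
c2: issue ADD r0<-Add2 | r0:Add2,r1:1,r2:6,r3:3,r4:Add1
c3: issue MUL r1<-Mul1 | r0:Add2,r1:Mul1,r2:6,r3:3,r4:Add1
c4: CDB Add1=-3; issue MUL r2<-Mul2 | r0:Add2,r1:Mul1,r2:Mul2,r3:3,r4:-3
c5: CDB Add2=10; stall | r0:10,r1:Mul1,r2:Mul2,r3:3,r4:-3
c6: stall | r0:10,r1:Mul1,r2:Mul2,r3:3,r4:-3
c7: stall | r0:10,r1:Mul1,r2:Mul2,r3:3,r4:-3
c8: CDB Mul1=-18; issue MUL r0<-Mul1 | r0:Mul1,r1:-18,r2:Mul2,r3:3,r4:-3
c9: CDB Mul2=30; issue ADD r4<-Add1 | r0:Mul1,r1:-18,r2:30,r3:3,r4:Add1
c10: issue ADD r4<-Add2 | r0:Mul1,r1:-18,r2:30,r3:3,r4:Add2
c11: stall | r0:Mul1,r1:-18,r2:30,r3:3,r4:Add2
c12: CDB Mul1=-30; stall | r0:-30,r1:-18,r2:30,r3:3,r4:Add2
c13: stall | r0:-30,r1:-18,r2:30,r3:3,r4:Add2
c14: stall | r0:-30,r1:-18,r2:30,r3:3,r4:Add2
c15: CDB Add1=-27; issue ADD r3<-Add1 | r0:-30,r1:-18,r2:30,r3:Add1,r4:Add2
c16: issue MUL r0<-Mul1 | r0:Mul1,r1:-18,r2:30,r3:Add1,r4:Add2
c17: - | r0:Mul1,r1:-18,r2:30,r3:Add1,r4:Add2
c18: CDB Add2=-45 | r0:Mul1,r1:-18,r2:30,r3:Add1,r4:-45

STATUS = TAG Mul1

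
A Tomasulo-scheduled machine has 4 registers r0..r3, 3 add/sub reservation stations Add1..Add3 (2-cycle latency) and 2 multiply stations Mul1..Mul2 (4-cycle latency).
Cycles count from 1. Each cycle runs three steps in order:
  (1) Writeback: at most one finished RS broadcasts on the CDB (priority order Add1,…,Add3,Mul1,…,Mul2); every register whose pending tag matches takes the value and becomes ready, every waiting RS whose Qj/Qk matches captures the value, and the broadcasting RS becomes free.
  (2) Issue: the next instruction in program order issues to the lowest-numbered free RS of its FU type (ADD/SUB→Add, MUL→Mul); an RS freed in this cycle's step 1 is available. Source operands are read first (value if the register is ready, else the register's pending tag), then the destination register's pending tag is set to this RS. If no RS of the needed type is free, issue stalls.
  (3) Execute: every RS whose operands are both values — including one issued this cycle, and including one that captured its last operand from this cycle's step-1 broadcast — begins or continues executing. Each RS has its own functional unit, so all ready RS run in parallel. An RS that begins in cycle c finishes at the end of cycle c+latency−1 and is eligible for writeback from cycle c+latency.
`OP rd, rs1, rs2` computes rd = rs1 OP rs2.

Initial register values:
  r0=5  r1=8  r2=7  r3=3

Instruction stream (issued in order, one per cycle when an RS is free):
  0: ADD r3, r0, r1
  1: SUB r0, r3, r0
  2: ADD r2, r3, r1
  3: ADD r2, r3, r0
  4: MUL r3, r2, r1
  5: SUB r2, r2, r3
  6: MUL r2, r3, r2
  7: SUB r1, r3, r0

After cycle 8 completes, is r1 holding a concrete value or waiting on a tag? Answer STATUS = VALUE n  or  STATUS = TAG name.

c1: issue ADD r3<-Add1 | r0:5,r1:8,r2:7,r3:Add1
c2: issue SUB r0<-Add2 | r0:Add2,r1:8,r2:7,r3:Add1
c3: CDB Add1=13; issue ADD r2<-Add1 | r0:Add2,r1:8,r2:Add1,r3:13
c4: issue ADD r2<-Add3 | r0:Add2,r1:8,r2:Add3,r3:13
c5: CDB Add1=21; issue MUL r3<-Mul1 | r0:Add2,r1:8,r2:Add3,r3:Mul1
c6: CDB Add2=8; issue SUB r2<-Add1 | r0:8,r1:8,r2:Add1,r3:Mul1
c7: issue MUL r2<-Mul2 | r0:8,r1:8,r2:Mul2,r3:Mul1
c8: CDB Add3=21; issue SUB r1<-Add2 | r0:8,r1:Add2,r2:Mul2,r3:Mul1

STATUS = TAG Add2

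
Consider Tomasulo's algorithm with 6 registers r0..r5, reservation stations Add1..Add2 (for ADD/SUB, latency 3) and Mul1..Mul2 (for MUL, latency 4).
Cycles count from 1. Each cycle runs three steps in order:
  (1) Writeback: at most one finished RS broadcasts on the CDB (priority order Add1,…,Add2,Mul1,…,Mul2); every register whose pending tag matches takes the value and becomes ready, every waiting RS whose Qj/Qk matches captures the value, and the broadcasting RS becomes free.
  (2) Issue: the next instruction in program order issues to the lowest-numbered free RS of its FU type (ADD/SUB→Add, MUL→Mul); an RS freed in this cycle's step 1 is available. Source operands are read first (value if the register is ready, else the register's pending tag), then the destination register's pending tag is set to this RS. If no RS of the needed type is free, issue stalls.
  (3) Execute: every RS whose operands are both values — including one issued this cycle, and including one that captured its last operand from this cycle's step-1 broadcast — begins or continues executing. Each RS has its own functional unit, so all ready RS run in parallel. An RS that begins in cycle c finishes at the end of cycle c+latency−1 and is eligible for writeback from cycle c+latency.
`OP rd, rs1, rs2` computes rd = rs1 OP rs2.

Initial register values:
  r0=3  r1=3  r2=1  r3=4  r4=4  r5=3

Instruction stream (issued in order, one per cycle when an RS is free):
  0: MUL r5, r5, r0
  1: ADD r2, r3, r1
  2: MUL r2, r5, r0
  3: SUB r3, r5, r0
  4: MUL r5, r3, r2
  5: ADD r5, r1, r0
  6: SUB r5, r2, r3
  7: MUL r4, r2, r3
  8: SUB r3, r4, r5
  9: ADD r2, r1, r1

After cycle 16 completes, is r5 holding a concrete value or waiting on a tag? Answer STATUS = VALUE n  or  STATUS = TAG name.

STATUS = VALUE 21

cycle 1: issue MUL r5<-Mul1 // r0:3,r1:3,r2:1,r3:4,r4:4,r5:Mul1
cycle 2: issue ADD r2<-Add1 // r0:3,r1:3,r2:Add1,r3:4,r4:4,r5:Mul1
cycle 3: issue MUL r2<-Mul2 // r0:3,r1:3,r2:Mul2,r3:4,r4:4,r5:Mul1
cycle 4: issue SUB r3<-Add2 // r0:3,r1:3,r2:Mul2,r3:Add2,r4:4,r5:Mul1
cycle 5: CDB Add1=7; stall // r0:3,r1:3,r2:Mul2,r3:Add2,r4:4,r5:Mul1
cycle 6: CDB Mul1=9; issue MUL r5<-Mul1 // r0:3,r1:3,r2:Mul2,r3:Add2,r4:4,r5:Mul1
cycle 7: issue ADD r5<-Add1 // r0:3,r1:3,r2:Mul2,r3:Add2,r4:4,r5:Add1
cycle 8: stall // r0:3,r1:3,r2:Mul2,r3:Add2,r4:4,r5:Add1
cycle 9: CDB Add2=6; issue SUB r5<-Add2 // r0:3,r1:3,r2:Mul2,r3:6,r4:4,r5:Add2
cycle 10: CDB Add1=6; stall // r0:3,r1:3,r2:Mul2,r3:6,r4:4,r5:Add2
cycle 11: CDB Mul2=27; issue MUL r4<-Mul2 // r0:3,r1:3,r2:27,r3:6,r4:Mul2,r5:Add2
cycle 12: issue SUB r3<-Add1 // r0:3,r1:3,r2:27,r3:Add1,r4:Mul2,r5:Add2
cycle 13: stall // r0:3,r1:3,r2:27,r3:Add1,r4:Mul2,r5:Add2
cycle 14: CDB Add2=21; issue ADD r2<-Add2 // r0:3,r1:3,r2:Add2,r3:Add1,r4:Mul2,r5:21
cycle 15: CDB Mul1=162 // r0:3,r1:3,r2:Add2,r3:Add1,r4:Mul2,r5:21
cycle 16: CDB Mul2=162 // r0:3,r1:3,r2:Add2,r3:Add1,r4:162,r5:21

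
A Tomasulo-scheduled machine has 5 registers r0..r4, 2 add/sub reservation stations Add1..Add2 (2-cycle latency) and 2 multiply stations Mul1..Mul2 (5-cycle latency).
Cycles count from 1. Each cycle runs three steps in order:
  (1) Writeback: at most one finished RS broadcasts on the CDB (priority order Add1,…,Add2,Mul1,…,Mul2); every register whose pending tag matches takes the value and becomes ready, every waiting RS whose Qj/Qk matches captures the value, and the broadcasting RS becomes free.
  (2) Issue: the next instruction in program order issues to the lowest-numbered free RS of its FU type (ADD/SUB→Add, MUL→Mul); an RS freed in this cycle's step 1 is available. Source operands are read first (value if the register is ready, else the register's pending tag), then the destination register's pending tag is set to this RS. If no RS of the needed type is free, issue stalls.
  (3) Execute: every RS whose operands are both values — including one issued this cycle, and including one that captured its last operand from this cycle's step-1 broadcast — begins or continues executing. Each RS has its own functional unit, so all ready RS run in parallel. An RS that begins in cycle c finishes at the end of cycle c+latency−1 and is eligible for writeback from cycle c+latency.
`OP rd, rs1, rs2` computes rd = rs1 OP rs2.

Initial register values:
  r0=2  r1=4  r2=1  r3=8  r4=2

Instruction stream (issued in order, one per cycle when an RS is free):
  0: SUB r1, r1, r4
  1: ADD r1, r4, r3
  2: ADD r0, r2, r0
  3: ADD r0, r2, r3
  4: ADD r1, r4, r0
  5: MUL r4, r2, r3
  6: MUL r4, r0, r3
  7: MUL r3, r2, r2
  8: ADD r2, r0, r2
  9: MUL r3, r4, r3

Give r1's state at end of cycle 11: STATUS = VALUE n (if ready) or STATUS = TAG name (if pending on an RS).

STATUS = VALUE 11

cycle 1: issue SUB r1<-Add1 // r0:2,r1:Add1,r2:1,r3:8,r4:2
cycle 2: issue ADD r1<-Add2 // r0:2,r1:Add2,r2:1,r3:8,r4:2
cycle 3: CDB Add1=2; issue ADD r0<-Add1 // r0:Add1,r1:Add2,r2:1,r3:8,r4:2
cycle 4: CDB Add2=10; issue ADD r0<-Add2 // r0:Add2,r1:10,r2:1,r3:8,r4:2
cycle 5: CDB Add1=3; issue ADD r1<-Add1 // r0:Add2,r1:Add1,r2:1,r3:8,r4:2
cycle 6: CDB Add2=9; issue MUL r4<-Mul1 // r0:9,r1:Add1,r2:1,r3:8,r4:Mul1
cycle 7: issue MUL r4<-Mul2 // r0:9,r1:Add1,r2:1,r3:8,r4:Mul2
cycle 8: CDB Add1=11; stall // r0:9,r1:11,r2:1,r3:8,r4:Mul2
cycle 9: stall // r0:9,r1:11,r2:1,r3:8,r4:Mul2
cycle 10: stall // r0:9,r1:11,r2:1,r3:8,r4:Mul2
cycle 11: CDB Mul1=8; issue MUL r3<-Mul1 // r0:9,r1:11,r2:1,r3:Mul1,r4:Mul2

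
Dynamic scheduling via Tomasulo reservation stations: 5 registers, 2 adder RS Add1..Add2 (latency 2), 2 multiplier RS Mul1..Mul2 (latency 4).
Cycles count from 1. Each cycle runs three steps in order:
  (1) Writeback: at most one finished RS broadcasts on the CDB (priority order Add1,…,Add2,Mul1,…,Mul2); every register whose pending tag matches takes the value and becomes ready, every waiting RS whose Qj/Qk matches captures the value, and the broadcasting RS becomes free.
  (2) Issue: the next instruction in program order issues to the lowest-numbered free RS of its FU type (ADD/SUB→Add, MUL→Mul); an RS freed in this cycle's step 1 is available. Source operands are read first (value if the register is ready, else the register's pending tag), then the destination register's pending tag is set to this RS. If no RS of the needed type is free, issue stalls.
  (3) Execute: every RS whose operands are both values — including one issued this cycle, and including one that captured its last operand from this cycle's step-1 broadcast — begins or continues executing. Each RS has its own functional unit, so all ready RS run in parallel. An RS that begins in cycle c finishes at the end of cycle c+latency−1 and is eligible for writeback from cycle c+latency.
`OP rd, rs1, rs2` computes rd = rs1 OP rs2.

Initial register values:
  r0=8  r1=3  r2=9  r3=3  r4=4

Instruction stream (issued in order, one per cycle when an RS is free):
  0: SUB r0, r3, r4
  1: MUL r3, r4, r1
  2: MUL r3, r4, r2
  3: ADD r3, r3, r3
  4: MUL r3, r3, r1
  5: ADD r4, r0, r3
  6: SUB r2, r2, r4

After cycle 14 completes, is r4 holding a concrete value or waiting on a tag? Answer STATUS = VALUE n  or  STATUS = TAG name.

STATUS = TAG Add2

  c1: issue SUB r0<-Add1  regs: r0:Add1,r1:3,r2:9,r3:3,r4:4
  c2: issue MUL r3<-Mul1  regs: r0:Add1,r1:3,r2:9,r3:Mul1,r4:4
  c3: CDB Add1=-1; issue MUL r3<-Mul2  regs: r0:-1,r1:3,r2:9,r3:Mul2,r4:4
  c4: issue ADD r3<-Add1  regs: r0:-1,r1:3,r2:9,r3:Add1,r4:4
  c5: stall  regs: r0:-1,r1:3,r2:9,r3:Add1,r4:4
  c6: CDB Mul1=12; issue MUL r3<-Mul1  regs: r0:-1,r1:3,r2:9,r3:Mul1,r4:4
  c7: CDB Mul2=36; issue ADD r4<-Add2  regs: r0:-1,r1:3,r2:9,r3:Mul1,r4:Add2
  c8: stall  regs: r0:-1,r1:3,r2:9,r3:Mul1,r4:Add2
  c9: CDB Add1=72; issue SUB r2<-Add1  regs: r0:-1,r1:3,r2:Add1,r3:Mul1,r4:Add2
  c10: -  regs: r0:-1,r1:3,r2:Add1,r3:Mul1,r4:Add2
  c11: -  regs: r0:-1,r1:3,r2:Add1,r3:Mul1,r4:Add2
  c12: -  regs: r0:-1,r1:3,r2:Add1,r3:Mul1,r4:Add2
  c13: CDB Mul1=216  regs: r0:-1,r1:3,r2:Add1,r3:216,r4:Add2
  c14: -  regs: r0:-1,r1:3,r2:Add1,r3:216,r4:Add2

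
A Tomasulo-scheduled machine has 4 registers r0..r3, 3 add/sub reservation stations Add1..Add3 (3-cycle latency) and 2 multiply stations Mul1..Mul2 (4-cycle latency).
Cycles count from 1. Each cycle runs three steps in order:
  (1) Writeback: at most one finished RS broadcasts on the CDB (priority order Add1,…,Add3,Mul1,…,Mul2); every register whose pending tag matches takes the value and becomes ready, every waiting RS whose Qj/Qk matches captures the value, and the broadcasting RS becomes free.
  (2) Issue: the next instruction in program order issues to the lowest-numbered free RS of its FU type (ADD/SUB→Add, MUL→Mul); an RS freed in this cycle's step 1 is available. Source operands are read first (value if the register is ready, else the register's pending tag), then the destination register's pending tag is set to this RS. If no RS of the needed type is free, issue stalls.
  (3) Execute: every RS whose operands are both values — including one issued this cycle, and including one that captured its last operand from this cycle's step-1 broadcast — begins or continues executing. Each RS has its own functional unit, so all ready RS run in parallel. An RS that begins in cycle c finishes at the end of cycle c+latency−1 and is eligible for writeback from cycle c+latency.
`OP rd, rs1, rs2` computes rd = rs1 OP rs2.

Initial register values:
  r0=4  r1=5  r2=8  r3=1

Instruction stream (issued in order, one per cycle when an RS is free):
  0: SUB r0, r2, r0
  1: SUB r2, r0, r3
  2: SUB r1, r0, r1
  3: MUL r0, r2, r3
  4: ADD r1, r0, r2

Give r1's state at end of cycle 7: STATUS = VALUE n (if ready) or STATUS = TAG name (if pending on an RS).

STATUS = TAG Add1

cycle 1: issue SUB r0<-Add1 // r0:Add1,r1:5,r2:8,r3:1
cycle 2: issue SUB r2<-Add2 // r0:Add1,r1:5,r2:Add2,r3:1
cycle 3: issue SUB r1<-Add3 // r0:Add1,r1:Add3,r2:Add2,r3:1
cycle 4: CDB Add1=4; issue MUL r0<-Mul1 // r0:Mul1,r1:Add3,r2:Add2,r3:1
cycle 5: issue ADD r1<-Add1 // r0:Mul1,r1:Add1,r2:Add2,r3:1
cycle 6: - // r0:Mul1,r1:Add1,r2:Add2,r3:1
cycle 7: CDB Add2=3 // r0:Mul1,r1:Add1,r2:3,r3:1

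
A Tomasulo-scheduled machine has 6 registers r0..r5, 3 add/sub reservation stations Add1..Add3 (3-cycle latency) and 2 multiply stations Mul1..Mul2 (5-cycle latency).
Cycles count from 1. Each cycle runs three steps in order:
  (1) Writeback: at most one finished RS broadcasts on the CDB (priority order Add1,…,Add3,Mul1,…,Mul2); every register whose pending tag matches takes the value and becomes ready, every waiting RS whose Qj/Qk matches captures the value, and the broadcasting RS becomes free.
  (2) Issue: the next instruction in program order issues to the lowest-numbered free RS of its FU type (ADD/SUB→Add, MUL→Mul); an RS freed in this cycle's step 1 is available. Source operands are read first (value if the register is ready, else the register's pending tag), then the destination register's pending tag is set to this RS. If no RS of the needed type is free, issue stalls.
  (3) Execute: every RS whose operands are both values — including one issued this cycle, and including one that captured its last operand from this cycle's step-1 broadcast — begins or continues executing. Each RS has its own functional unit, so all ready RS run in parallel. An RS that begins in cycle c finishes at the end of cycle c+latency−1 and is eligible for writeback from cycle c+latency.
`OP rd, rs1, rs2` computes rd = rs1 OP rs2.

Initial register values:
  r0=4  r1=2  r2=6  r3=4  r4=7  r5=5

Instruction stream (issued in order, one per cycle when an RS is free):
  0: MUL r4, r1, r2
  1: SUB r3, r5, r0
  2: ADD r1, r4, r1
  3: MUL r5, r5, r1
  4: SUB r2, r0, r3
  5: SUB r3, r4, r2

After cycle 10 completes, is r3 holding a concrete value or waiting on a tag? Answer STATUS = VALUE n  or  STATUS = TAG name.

cycle 1: issue MUL r4<-Mul1 // r0:4,r1:2,r2:6,r3:4,r4:Mul1,r5:5
cycle 2: issue SUB r3<-Add1 // r0:4,r1:2,r2:6,r3:Add1,r4:Mul1,r5:5
cycle 3: issue ADD r1<-Add2 // r0:4,r1:Add2,r2:6,r3:Add1,r4:Mul1,r5:5
cycle 4: issue MUL r5<-Mul2 // r0:4,r1:Add2,r2:6,r3:Add1,r4:Mul1,r5:Mul2
cycle 5: CDB Add1=1; issue SUB r2<-Add1 // r0:4,r1:Add2,r2:Add1,r3:1,r4:Mul1,r5:Mul2
cycle 6: CDB Mul1=12; issue SUB r3<-Add3 // r0:4,r1:Add2,r2:Add1,r3:Add3,r4:12,r5:Mul2
cycle 7: - // r0:4,r1:Add2,r2:Add1,r3:Add3,r4:12,r5:Mul2
cycle 8: CDB Add1=3 // r0:4,r1:Add2,r2:3,r3:Add3,r4:12,r5:Mul2
cycle 9: CDB Add2=14 // r0:4,r1:14,r2:3,r3:Add3,r4:12,r5:Mul2
cycle 10: - // r0:4,r1:14,r2:3,r3:Add3,r4:12,r5:Mul2

STATUS = TAG Add3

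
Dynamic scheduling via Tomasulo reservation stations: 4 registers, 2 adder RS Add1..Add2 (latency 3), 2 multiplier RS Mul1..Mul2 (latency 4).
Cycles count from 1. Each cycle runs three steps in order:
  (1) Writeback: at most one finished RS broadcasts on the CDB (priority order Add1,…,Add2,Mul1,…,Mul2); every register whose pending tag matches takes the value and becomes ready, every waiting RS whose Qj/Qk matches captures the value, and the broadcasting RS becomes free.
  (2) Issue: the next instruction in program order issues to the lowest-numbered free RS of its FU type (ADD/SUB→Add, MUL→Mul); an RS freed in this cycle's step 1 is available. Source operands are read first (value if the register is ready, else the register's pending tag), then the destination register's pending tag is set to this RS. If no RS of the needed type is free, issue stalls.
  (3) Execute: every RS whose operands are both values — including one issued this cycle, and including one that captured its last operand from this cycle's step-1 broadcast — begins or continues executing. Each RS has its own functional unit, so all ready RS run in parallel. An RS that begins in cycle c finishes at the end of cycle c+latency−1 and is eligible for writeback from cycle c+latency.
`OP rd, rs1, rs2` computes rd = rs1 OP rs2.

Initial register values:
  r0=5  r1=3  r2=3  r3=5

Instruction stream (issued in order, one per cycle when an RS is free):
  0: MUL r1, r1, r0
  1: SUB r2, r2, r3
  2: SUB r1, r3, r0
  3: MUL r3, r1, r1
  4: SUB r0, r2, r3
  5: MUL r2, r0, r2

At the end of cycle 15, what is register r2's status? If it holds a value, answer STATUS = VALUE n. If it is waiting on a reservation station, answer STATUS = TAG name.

STATUS = TAG Mul1

cycle 1: issue MUL r1<-Mul1 // r0:5,r1:Mul1,r2:3,r3:5
cycle 2: issue SUB r2<-Add1 // r0:5,r1:Mul1,r2:Add1,r3:5
cycle 3: issue SUB r1<-Add2 // r0:5,r1:Add2,r2:Add1,r3:5
cycle 4: issue MUL r3<-Mul2 // r0:5,r1:Add2,r2:Add1,r3:Mul2
cycle 5: CDB Add1=-2; issue SUB r0<-Add1 // r0:Add1,r1:Add2,r2:-2,r3:Mul2
cycle 6: CDB Add2=0; stall // r0:Add1,r1:0,r2:-2,r3:Mul2
cycle 7: CDB Mul1=15; issue MUL r2<-Mul1 // r0:Add1,r1:0,r2:Mul1,r3:Mul2
cycle 8: - // r0:Add1,r1:0,r2:Mul1,r3:Mul2
cycle 9: - // r0:Add1,r1:0,r2:Mul1,r3:Mul2
cycle 10: CDB Mul2=0 // r0:Add1,r1:0,r2:Mul1,r3:0
cycle 11: - // r0:Add1,r1:0,r2:Mul1,r3:0
cycle 12: - // r0:Add1,r1:0,r2:Mul1,r3:0
cycle 13: CDB Add1=-2 // r0:-2,r1:0,r2:Mul1,r3:0
cycle 14: - // r0:-2,r1:0,r2:Mul1,r3:0
cycle 15: - // r0:-2,r1:0,r2:Mul1,r3:0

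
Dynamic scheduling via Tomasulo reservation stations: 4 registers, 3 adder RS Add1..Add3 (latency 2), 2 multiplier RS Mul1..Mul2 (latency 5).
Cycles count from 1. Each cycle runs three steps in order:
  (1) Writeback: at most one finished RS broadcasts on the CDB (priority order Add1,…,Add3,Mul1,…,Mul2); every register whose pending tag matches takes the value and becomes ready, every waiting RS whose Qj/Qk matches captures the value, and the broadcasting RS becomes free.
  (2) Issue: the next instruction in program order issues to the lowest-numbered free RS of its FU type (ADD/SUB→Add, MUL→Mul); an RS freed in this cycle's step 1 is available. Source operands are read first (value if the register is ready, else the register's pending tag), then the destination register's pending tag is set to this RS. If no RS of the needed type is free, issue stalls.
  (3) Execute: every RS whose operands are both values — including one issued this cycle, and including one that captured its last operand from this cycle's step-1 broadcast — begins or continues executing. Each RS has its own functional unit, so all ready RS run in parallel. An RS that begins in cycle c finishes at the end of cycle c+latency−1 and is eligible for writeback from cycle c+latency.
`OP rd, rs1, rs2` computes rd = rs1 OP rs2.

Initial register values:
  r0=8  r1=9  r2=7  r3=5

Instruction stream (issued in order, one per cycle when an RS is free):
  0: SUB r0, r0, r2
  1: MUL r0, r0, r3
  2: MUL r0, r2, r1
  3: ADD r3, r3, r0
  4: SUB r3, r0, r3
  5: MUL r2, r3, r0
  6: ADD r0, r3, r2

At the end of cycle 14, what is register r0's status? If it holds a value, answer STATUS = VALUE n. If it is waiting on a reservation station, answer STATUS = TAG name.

c1: issue SUB r0<-Add1 | r0:Add1,r1:9,r2:7,r3:5
c2: issue MUL r0<-Mul1 | r0:Mul1,r1:9,r2:7,r3:5
c3: CDB Add1=1; issue MUL r0<-Mul2 | r0:Mul2,r1:9,r2:7,r3:5
c4: issue ADD r3<-Add1 | r0:Mul2,r1:9,r2:7,r3:Add1
c5: issue SUB r3<-Add2 | r0:Mul2,r1:9,r2:7,r3:Add2
c6: stall | r0:Mul2,r1:9,r2:7,r3:Add2
c7: stall | r0:Mul2,r1:9,r2:7,r3:Add2
c8: CDB Mul1=5; issue MUL r2<-Mul1 | r0:Mul2,r1:9,r2:Mul1,r3:Add2
c9: CDB Mul2=63; issue ADD r0<-Add3 | r0:Add3,r1:9,r2:Mul1,r3:Add2
c10: - | r0:Add3,r1:9,r2:Mul1,r3:Add2
c11: CDB Add1=68 | r0:Add3,r1:9,r2:Mul1,r3:Add2
c12: - | r0:Add3,r1:9,r2:Mul1,r3:Add2
c13: CDB Add2=-5 | r0:Add3,r1:9,r2:Mul1,r3:-5
c14: - | r0:Add3,r1:9,r2:Mul1,r3:-5

STATUS = TAG Add3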